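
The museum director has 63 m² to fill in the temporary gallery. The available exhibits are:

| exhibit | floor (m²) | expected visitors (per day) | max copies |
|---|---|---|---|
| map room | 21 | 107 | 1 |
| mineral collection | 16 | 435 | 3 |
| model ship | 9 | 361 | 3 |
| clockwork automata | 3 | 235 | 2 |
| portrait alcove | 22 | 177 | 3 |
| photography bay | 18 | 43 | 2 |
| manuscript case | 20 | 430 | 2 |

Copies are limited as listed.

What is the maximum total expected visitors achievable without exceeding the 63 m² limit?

Taking the top-ratio exhibits first gives mineral collection + 3×model ship + 2×clockwork automata for 1988 (49 m²).
Replace clockwork automata with mineral collection: the trade gains 200 net, giving 2188 at 62 m².
No other feasible combination exceeds 2188.

2188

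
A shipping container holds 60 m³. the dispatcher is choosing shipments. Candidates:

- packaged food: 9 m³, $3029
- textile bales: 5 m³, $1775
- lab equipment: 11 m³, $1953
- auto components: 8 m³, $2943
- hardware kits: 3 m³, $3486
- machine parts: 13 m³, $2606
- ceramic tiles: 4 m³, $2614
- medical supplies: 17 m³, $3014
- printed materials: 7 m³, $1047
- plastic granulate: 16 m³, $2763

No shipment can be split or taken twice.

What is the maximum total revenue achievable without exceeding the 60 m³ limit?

Ranking by ratio (revenue/m³): hardware kits 1162.00, ceramic tiles 653.50, auto components 367.88, textile bales 355.00.
A density-first pass picks packaged food + textile bales + lab equipment + auto components + hardware kits + machine parts + ceramic tiles + printed materials — 19453 at 60 m³.
Dropping lab equipment and printed materials frees 18 m³; slotting in medical supplies (17 m³) lifts the total to 19467 at 59 m³.

19467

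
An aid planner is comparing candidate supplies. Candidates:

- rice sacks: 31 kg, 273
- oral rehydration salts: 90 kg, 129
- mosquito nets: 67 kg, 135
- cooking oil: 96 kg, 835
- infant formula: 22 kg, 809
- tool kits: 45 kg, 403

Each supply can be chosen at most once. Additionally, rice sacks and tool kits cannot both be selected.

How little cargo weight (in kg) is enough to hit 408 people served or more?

22

Look for the lowest-cargo combination reaching 408.
infant formula: 809 people served at 22 kg.
Below 22 kg the best achievable stays under 408.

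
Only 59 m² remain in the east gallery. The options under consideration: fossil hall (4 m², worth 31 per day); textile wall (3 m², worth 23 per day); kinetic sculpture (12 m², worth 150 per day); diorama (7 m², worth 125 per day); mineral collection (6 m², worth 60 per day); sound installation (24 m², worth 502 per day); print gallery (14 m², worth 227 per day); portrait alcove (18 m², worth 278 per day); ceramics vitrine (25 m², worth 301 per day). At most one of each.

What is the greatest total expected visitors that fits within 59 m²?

A density-first pass picks kinetic sculpture + diorama + sound installation + print gallery — 1004 at 57 m².
The 19 m² tied up in kinetic sculpture and diorama is better spent on textile wall + portrait alcove — total rises to 1030 (59 m²).

1030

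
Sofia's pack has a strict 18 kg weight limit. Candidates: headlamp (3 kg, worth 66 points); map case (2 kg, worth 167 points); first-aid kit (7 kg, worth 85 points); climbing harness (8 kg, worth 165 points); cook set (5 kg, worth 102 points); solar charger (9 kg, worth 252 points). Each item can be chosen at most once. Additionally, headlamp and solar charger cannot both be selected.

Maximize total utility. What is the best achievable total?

521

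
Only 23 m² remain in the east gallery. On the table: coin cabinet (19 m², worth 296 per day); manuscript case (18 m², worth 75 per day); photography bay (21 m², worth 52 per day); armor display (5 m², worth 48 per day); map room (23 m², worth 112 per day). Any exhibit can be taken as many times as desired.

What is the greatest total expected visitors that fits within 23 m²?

296

Ranking by ratio (expected visitors/m²): coin cabinet 15.58, armor display 9.60, map room 4.87, manuscript case 4.17.
Coin cabinet uses 19 of the 23 m² and totals 296.
Every other selection either busts 23 m² or fails to beat 296.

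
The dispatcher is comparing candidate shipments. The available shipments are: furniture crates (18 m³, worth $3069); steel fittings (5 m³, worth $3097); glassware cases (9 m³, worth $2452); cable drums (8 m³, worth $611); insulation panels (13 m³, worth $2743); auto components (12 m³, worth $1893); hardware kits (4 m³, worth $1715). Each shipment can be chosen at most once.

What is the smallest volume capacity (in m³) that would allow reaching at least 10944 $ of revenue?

43

Look for the lowest-volume combination reaching 10944.
steel fittings + glassware cases + insulation panels + auto components + hardware kits reaches 11900 using 43 m³.
No combination under 43 m³ hits 10944.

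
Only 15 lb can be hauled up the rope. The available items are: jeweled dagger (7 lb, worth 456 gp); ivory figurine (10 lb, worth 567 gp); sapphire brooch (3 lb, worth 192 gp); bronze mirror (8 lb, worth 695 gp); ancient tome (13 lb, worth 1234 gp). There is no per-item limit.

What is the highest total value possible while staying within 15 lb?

1234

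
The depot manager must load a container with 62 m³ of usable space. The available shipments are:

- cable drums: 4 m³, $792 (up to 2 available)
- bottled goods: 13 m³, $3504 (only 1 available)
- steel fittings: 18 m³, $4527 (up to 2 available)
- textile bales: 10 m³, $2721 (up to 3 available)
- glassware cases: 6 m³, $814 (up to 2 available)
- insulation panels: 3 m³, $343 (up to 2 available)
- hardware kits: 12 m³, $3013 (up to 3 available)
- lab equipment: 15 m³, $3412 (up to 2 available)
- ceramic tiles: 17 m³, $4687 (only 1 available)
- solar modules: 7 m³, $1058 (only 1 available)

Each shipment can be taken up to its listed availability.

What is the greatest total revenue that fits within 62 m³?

Ranking by ratio (revenue/m³): ceramic tiles 275.71, textile bales 272.10, bottled goods 269.54.
The ratio heuristic lands on bottled goods + 3×textile bales + ceramic tiles (16354) but leaves 2 m³ idle.
Replace textile bales with hardware kits: the trade gains 292 net, giving 16646 at 62 m³.
That's the maximum — no swap from here does better than 16646.

16646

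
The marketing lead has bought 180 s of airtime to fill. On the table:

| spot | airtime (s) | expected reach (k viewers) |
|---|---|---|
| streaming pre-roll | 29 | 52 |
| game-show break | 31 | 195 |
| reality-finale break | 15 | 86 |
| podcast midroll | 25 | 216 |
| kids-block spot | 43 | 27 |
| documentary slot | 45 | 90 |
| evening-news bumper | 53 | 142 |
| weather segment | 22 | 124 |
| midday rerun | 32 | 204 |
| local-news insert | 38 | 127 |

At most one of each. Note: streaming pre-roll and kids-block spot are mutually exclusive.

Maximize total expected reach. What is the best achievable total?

967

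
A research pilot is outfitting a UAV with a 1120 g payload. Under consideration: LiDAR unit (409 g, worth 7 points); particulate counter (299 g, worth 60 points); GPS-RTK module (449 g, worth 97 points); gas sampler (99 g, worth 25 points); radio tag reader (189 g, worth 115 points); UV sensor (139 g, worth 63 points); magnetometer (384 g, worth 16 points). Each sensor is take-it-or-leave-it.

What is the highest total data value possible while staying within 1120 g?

335

Density check — radio tag reader 0.61, UV sensor 0.45, gas sampler 0.25, GPS-RTK module 0.22 are the best per g.
A density-first pass picks GPS-RTK module + gas sampler + radio tag reader + UV sensor — 300 at 876 g.
Dropping gas sampler frees 99 g; slotting in particulate counter (299 g) lifts the total to 335 at 1076 g.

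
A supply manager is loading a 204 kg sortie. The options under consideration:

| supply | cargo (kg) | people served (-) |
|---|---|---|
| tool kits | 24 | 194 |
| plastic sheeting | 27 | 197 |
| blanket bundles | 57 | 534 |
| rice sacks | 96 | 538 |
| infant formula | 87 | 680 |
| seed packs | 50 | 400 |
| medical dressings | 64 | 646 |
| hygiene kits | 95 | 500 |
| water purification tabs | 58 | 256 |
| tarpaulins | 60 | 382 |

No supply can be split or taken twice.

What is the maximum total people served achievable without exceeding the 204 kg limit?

1777

Density check — medical dressings 10.09, blanket bundles 9.37, tool kits 8.08, seed packs 8.00 are the best per kg.
Greedy by ratio would take tool kits + blanket bundles + seed packs + medical dressings: 195 kg used, total 1774.
Dropping tool kits frees 24 kg; slotting in plastic sheeting (27 kg) lifts the total to 1777 at 198 kg.
No other feasible combination exceeds 1777.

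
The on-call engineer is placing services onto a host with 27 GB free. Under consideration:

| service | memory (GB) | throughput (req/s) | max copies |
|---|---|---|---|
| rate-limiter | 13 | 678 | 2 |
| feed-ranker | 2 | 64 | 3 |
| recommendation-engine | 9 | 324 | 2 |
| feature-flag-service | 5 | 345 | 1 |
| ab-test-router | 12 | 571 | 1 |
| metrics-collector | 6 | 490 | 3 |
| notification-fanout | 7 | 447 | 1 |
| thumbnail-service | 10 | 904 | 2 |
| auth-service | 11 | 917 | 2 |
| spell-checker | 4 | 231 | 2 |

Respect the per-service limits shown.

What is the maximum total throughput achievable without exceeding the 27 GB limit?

Density check — thumbnail-service 90.40, auth-service 83.36, metrics-collector 81.67, feature-flag-service 69.00 are the best per GB.
Greedy by ratio would take metrics-collector + 2×thumbnail-service: 26 GB used, total 2298.
Replace thumbnail-service with auth-service: the trade gains 13 net, giving 2311 at 27 GB.

2311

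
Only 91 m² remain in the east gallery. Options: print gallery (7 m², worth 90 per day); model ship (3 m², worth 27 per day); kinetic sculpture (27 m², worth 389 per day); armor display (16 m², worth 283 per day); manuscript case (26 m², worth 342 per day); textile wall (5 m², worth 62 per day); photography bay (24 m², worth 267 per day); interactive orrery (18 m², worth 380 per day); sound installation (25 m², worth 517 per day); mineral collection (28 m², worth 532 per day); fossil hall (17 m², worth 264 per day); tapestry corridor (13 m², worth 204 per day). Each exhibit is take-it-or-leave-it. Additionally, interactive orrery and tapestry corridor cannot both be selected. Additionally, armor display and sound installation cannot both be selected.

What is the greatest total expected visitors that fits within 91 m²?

1720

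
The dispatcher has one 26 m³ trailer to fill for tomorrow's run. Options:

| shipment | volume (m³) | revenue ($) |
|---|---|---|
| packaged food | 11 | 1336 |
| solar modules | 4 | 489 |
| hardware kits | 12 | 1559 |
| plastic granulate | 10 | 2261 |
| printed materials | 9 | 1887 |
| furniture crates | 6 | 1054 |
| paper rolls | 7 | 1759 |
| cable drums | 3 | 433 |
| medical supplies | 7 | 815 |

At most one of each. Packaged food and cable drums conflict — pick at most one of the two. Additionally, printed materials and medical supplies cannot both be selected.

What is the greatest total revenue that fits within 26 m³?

5907

Taking plastic granulate + printed materials + paper rolls: 26 m³ used, 5907 in revenue.
An exhaustive check of the 512 subsets confirms 5907.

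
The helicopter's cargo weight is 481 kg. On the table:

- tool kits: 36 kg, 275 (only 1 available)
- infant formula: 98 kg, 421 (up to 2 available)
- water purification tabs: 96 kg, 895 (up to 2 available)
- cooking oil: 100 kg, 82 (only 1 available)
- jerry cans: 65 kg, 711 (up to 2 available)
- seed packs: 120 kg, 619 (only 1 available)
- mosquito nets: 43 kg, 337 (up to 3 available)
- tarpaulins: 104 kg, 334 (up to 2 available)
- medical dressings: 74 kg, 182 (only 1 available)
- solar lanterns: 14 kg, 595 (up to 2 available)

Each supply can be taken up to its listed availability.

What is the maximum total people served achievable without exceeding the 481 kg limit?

5413

By people served per kg: solar lanterns 42.50, jerry cans 10.94, water purification tabs 9.32, mosquito nets 7.84 lead.
Best packing: 2×water purification tabs + 2×jerry cans + 3×mosquito nets + 2×solar lanterns — 479 kg, 5413 total.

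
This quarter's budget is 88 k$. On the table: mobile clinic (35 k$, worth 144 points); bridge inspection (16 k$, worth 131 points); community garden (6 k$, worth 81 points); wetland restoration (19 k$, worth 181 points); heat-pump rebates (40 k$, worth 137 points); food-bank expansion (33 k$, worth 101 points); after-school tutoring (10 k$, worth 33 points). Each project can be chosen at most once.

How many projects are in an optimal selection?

5

The maximum projected impact within 88 k$ is 570.
mobile clinic + bridge inspection + community garden + wetland restoration + after-school tutoring hits 570 at 86 k$.
Any selection reaching 570 contains exactly 5 projects.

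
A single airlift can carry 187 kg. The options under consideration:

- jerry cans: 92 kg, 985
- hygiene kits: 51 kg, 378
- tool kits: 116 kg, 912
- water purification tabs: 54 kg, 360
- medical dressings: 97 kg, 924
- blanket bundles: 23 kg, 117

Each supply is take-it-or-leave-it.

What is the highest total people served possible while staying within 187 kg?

1480

Density check — jerry cans 10.71, medical dressings 9.53, tool kits 7.86 are the best per kg.
Best packing: jerry cans + hygiene kits + blanket bundles — 166 kg, 1480 total.
That's the maximum — no swap from here does better than 1480.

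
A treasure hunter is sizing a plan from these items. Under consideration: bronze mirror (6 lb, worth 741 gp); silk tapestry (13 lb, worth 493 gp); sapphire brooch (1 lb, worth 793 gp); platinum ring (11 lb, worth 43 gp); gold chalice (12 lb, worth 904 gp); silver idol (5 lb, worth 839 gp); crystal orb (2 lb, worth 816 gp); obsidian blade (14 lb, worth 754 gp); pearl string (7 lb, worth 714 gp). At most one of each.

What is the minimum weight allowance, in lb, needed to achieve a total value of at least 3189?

Minimise lb subject to total value ≥ 3189.
Taking bronze mirror + sapphire brooch + silver idol + crystal orb gives 3189 (≥ 3189) for 14 lb.
Below 14 lb the best achievable stays under 3189.

14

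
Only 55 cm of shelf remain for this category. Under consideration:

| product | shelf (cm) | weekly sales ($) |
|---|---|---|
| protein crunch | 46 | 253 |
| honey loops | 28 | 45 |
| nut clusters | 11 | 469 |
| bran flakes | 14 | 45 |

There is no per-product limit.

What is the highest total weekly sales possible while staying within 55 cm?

5×nut clusters uses 55 of the 55 cm and totals 2345.

2345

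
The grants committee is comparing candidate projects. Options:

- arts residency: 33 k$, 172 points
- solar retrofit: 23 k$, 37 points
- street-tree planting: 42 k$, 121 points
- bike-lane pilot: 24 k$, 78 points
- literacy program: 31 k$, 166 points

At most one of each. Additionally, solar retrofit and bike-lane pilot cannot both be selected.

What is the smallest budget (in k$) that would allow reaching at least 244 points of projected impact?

55

Look for the lowest-budget combination reaching 244.
bike-lane pilot + literacy program reaches 244 using 55 k$.
No combination under 55 k$ hits 244.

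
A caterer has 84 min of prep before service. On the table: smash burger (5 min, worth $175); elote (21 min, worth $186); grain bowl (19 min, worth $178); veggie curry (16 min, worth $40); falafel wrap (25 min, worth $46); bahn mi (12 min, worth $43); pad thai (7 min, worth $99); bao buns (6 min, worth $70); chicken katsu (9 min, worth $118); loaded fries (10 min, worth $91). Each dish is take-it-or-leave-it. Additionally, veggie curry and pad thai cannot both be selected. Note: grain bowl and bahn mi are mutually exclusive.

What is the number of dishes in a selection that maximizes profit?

7

Best achievable profit is 917.
For example smash burger + elote + grain bowl + pad thai + bao buns + chicken katsu + loaded fries achieves it, using 77 min.
All optima have 7 dishes.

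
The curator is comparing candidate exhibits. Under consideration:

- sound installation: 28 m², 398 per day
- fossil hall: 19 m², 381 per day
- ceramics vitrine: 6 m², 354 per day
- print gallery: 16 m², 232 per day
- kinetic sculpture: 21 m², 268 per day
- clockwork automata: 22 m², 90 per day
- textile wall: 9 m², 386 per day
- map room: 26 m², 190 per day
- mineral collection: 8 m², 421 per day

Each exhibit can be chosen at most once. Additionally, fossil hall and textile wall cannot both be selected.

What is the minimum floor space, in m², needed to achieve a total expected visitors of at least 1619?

Look for the lowest-floor combination reaching 1619.
ceramics vitrine + print gallery + kinetic sculpture + textile wall + mineral collection: 1661 expected visitors at 60 m².
Below 60 m² the best achievable stays under 1619.

60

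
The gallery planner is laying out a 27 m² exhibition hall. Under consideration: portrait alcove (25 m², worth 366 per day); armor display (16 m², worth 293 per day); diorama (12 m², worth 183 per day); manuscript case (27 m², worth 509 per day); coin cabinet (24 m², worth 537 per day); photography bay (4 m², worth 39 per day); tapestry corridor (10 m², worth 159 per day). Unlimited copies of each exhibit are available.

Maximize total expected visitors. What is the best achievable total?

537

The ratio ordering already packs tightly: coin cabinet, 24 m², 537.
Every other selection either busts 27 m² or fails to beat 537.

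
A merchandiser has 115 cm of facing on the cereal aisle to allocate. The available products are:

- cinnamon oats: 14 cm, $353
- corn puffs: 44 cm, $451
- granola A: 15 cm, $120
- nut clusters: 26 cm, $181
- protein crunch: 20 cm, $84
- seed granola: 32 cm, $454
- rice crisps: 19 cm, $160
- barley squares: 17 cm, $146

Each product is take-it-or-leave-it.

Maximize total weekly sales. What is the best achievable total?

1418

By weekly sales per cm: cinnamon oats 25.21, seed granola 14.19, corn puffs 10.25 lead.
The ratio heuristic lands on cinnamon oats + corn puffs + seed granola + barley squares (1404) but leaves 8 cm idle.
Replace barley squares with rice crisps: the trade gains 14 net, giving 1418 at 109 cm.
An exhaustive check of the 256 subsets confirms 1418.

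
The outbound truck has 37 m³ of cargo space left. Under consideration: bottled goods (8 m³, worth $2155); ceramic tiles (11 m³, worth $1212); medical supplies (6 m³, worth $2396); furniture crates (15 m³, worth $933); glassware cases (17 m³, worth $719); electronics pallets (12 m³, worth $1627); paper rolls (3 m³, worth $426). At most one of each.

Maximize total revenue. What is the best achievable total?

Density check — medical supplies 399.33, bottled goods 269.38, paper rolls 142.00 are the best per m³.
Filling by ratio: bottled goods + medical supplies + electronics pallets + paper rolls for 6604, with 8 m³ left unused.
Dropping paper rolls frees 3 m³; slotting in ceramic tiles (11 m³) lifts the total to 7390 at 37 m³.

7390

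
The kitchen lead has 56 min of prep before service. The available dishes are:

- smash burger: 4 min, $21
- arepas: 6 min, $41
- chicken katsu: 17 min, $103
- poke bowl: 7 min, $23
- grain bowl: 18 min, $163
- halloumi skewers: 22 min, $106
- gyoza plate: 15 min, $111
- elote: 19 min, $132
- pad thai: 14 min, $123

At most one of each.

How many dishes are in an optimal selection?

4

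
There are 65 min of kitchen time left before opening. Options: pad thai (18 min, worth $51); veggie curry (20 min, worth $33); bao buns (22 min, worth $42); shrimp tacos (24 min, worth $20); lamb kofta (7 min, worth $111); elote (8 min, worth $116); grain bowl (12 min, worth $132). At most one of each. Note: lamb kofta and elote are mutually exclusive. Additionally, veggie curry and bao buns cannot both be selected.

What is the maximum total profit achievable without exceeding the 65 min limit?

Best packing: pad thai + bao buns + elote + grain bowl — 60 min, 341 total.

341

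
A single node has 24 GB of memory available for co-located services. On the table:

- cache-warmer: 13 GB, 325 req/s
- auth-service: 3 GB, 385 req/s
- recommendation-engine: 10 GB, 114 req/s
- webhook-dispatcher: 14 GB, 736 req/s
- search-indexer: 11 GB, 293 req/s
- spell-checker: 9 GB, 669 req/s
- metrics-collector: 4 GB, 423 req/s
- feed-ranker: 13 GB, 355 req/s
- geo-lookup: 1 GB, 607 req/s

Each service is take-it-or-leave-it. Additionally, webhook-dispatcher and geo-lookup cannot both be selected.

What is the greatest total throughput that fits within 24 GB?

2084

Ranking by ratio (throughput/GB): geo-lookup 607.00, auth-service 128.33, metrics-collector 105.75, spell-checker 74.33.
Auth-service + spell-checker + metrics-collector + geo-lookup uses 17 of the 24 GB and totals 2084.
Next best is auth-service + search-indexer + spell-checker + geo-lookup at 1954 (24 GB) — short by 130.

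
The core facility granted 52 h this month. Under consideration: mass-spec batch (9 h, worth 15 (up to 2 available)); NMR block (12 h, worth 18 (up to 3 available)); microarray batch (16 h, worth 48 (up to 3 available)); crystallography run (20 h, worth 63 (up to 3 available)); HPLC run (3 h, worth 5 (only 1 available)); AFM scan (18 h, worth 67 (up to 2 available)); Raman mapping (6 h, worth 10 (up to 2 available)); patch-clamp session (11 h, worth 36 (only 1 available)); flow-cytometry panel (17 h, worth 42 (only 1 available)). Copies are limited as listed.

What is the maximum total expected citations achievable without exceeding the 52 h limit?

182

By expected citations per h: AFM scan 3.72, patch-clamp session 3.27, crystallography run 3.15, microarray batch 3.00 lead.
Taking the top-ratio experiments first gives HPLC run + 2×AFM scan + patch-clamp session for 175 (50 h).
The 14 h tied up in HPLC run and patch-clamp session is better spent on microarray batch — total rises to 182 (52 h).
Every other selection either busts 52 h or exceeds an availability limit or fails to beat 182.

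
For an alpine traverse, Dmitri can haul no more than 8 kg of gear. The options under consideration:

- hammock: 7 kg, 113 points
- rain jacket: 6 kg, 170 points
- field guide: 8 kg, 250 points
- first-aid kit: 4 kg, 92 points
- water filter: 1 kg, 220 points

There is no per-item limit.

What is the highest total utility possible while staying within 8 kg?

Ranking by ratio (utility/kg): water filter 220.00, field guide 31.25, rain jacket 28.33, first-aid kit 23.00.
Taking 8×water filter: 8 kg used, 1760 in utility.
No other feasible combination exceeds 1760.

1760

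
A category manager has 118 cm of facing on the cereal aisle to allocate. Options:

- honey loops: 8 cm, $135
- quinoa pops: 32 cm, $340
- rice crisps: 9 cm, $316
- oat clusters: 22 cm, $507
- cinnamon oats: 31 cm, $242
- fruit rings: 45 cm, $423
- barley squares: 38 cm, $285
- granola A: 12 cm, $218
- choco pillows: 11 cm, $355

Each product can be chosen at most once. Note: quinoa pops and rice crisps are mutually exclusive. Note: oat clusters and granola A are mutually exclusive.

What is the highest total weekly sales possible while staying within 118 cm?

1843

Best packing: rice crisps + oat clusters + cinnamon oats + fruit rings + choco pillows — 118 cm, 1843 total.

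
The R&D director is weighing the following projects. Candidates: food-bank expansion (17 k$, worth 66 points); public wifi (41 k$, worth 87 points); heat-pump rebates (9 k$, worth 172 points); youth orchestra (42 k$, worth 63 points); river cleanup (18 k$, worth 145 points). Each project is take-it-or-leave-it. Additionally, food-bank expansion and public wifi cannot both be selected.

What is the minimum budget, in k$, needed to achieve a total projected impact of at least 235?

Look for the lowest-budget combination reaching 235.
Taking food-bank expansion + heat-pump rebates gives 238 (≥ 235) for 26 k$.
Below 26 k$ the best achievable stays under 235.

26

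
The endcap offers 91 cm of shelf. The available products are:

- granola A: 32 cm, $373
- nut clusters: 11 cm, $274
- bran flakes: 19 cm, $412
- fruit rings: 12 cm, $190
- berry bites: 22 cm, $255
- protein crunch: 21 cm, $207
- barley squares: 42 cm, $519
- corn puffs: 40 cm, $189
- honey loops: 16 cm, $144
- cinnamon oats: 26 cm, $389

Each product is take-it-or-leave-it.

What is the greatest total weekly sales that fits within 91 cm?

1520

By weekly sales per cm: nut clusters 24.91, bran flakes 21.68, fruit rings 15.83, cinnamon oats 14.96 lead.
Taking nut clusters + bran flakes + fruit rings + berry bites + cinnamon oats: 90 cm used, 1520 in weekly sales.
The closest alternative, nut clusters + bran flakes + fruit rings + protein crunch + cinnamon oats, reaches only 1472.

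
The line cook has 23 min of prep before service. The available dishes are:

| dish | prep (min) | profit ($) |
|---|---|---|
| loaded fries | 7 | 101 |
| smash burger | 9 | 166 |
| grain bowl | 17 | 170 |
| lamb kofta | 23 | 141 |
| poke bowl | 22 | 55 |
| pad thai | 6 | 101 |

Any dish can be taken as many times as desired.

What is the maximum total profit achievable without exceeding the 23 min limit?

368

Taking the top-ratio dishes first gives 2×smash burger for 332 (18 min).
The 9 min tied up in smash burger is better spent on 2×loaded fries — total rises to 368 (23 min).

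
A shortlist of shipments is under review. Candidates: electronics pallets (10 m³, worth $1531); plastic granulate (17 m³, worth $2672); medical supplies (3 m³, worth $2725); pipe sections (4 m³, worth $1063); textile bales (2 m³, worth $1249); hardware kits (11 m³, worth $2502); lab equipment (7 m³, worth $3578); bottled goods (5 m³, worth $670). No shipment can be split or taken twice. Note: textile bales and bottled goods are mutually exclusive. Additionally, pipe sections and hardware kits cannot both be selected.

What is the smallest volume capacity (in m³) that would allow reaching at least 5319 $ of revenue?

10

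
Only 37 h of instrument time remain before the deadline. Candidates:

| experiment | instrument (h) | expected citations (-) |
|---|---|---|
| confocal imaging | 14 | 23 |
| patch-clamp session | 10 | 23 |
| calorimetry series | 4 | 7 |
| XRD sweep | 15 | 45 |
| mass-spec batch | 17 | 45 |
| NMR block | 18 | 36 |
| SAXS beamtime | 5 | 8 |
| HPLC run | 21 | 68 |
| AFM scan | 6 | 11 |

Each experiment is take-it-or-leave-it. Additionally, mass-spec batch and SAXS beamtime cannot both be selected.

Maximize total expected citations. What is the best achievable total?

113

Best packing: XRD sweep + HPLC run — 36 h, 113 total.
Next best is patch-clamp session + HPLC run + AFM scan at 102 (37 h) — short by 11.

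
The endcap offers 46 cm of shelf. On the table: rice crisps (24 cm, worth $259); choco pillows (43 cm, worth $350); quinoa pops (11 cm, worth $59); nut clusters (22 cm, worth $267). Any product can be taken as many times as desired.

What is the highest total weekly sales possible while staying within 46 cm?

534

The ratio ordering already packs tightly: 2×nut clusters, 44 cm, 534.
No other feasible combination exceeds 534.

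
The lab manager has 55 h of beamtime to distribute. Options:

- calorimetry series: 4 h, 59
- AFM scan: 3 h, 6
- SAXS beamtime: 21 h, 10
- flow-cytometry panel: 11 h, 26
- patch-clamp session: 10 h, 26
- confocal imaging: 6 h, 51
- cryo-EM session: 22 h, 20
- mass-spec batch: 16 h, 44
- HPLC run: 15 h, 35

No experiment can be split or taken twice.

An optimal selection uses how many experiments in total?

The maximum expected citations within 55 h is 221.
calorimetry series + AFM scan + flow-cytometry panel + confocal imaging + mass-spec batch + HPLC run hits 221 at 55 h.
All optima have 6 experiments.

6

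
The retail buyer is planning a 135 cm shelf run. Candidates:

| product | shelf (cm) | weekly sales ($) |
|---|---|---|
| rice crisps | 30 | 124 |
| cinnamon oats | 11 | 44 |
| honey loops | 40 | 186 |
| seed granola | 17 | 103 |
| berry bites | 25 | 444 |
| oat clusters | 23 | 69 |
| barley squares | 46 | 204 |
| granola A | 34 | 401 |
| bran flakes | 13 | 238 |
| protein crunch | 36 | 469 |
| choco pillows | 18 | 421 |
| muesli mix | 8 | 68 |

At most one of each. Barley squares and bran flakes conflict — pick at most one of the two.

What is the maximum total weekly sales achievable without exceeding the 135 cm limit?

By weekly sales per cm: choco pillows 23.39, bran flakes 18.31, berry bites 17.76 lead.
Taking berry bites + granola A + bran flakes + protein crunch + choco pillows + muesli mix: 134 cm used, 2041 in weekly sales.
The closest alternative, berry bites + granola A + bran flakes + protein crunch + choco pillows, reaches only 1973.

2041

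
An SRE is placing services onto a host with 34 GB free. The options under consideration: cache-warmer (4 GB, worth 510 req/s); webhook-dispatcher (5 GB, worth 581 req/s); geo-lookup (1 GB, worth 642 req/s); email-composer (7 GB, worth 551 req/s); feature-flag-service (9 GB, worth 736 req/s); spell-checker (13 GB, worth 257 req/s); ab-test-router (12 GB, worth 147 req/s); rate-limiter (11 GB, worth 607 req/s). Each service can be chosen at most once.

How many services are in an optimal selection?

5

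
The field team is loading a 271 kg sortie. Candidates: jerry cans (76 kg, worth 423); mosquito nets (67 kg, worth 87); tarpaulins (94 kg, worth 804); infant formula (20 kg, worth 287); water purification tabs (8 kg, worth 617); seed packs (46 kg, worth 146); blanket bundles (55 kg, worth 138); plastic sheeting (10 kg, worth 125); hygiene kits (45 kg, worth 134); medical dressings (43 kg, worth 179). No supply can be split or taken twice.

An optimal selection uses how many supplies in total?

Best achievable people served is 2435.
One optimal bundle: jerry cans + tarpaulins + infant formula + water purification tabs + plastic sheeting + medical dressings (251 kg).
All optima have 6 supplies.

6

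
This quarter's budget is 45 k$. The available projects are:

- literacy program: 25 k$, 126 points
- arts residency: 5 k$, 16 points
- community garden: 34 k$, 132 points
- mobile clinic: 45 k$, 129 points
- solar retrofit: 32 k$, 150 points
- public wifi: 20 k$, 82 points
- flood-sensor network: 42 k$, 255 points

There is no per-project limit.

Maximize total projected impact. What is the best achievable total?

Flood-sensor network uses 42 of the 45 k$ and totals 255.

255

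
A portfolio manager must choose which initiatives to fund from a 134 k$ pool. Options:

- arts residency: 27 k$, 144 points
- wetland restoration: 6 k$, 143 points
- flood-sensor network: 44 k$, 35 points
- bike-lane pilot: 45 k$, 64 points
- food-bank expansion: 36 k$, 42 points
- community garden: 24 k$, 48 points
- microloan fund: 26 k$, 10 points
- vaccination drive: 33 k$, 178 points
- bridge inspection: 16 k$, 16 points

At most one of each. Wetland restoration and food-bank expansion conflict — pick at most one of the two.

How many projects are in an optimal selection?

The maximum projected impact within 134 k$ is 548.
One optimal bundle: arts residency + wetland restoration + flood-sensor network + community garden + vaccination drive (134 k$).
Every optimal selection uses 5 projects.

5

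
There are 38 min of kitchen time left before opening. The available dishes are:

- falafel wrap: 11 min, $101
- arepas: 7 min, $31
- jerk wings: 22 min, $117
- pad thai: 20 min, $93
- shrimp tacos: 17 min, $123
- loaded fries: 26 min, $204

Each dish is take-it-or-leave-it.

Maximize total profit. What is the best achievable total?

305

Taking falafel wrap + loaded fries: 37 min used, 305 in profit.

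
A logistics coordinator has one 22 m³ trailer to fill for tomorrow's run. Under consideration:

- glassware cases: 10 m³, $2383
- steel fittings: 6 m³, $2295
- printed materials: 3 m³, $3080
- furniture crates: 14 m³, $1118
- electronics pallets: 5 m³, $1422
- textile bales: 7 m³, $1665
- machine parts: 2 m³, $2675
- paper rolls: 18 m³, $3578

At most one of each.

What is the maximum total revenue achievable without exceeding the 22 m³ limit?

10433

The ratio heuristic lands on steel fittings + printed materials + electronics pallets + machine parts (9472) but leaves 6 m³ idle.
Replace electronics pallets with glassware cases: the trade gains 961 net, giving 10433 at 21 m³.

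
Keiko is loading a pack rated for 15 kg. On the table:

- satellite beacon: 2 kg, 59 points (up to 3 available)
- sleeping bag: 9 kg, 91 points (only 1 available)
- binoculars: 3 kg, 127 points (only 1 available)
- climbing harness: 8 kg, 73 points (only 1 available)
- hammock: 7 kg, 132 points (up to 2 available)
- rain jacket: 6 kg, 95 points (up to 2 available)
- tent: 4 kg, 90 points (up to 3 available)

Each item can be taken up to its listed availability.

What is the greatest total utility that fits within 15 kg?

425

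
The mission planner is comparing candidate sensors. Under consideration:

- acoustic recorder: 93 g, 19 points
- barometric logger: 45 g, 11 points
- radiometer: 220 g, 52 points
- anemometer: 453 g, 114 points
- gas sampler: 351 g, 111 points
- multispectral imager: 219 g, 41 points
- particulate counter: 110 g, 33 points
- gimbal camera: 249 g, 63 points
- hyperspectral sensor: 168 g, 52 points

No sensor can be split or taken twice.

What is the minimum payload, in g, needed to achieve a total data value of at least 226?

Minimise g subject to total data value ≥ 226.
Taking acoustic recorder + barometric logger + gas sampler + particulate counter + hyperspectral sensor gives 226 (≥ 226) for 767 g.
Any bundle with less than 767 g falls short of 226.

767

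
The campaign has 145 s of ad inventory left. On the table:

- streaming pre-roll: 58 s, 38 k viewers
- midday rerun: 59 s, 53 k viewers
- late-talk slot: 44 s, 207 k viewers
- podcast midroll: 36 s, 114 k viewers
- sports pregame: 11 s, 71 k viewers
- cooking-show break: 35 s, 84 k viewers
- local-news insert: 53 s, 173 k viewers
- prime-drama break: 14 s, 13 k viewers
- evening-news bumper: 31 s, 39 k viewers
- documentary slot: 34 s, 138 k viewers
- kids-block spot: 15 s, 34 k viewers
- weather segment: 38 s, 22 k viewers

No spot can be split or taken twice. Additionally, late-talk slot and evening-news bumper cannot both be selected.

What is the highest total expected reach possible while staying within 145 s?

589

By expected reach per s: sports pregame 6.45, late-talk slot 4.70, documentary slot 4.06 lead.
The ratio ordering already packs tightly: late-talk slot + sports pregame + local-news insert + documentary slot, 142 s, 589.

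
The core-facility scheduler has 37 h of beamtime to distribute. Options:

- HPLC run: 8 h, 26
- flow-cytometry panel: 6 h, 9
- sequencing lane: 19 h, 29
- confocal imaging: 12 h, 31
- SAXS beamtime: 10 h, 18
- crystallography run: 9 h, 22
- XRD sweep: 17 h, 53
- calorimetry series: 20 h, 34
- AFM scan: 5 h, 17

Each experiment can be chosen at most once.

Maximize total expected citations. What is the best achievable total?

110

A density-first pass picks HPLC run + flow-cytometry panel + XRD sweep + AFM scan — 105 at 36 h.
Replace flow-cytometry panel and AFM scan with confocal imaging: the trade gains 5 net, giving 110 at 37 h.
Runner-up HPLC run + flow-cytometry panel + XRD sweep + AFM scan tops out at 105.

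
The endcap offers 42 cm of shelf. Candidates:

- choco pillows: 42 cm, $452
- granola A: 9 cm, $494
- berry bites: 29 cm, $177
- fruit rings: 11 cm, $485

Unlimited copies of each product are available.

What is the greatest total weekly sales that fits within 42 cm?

The ratio ordering already packs tightly: 4×granola A, 36 cm, 1976.
Nothing else within 42 cm beats 1976.

1976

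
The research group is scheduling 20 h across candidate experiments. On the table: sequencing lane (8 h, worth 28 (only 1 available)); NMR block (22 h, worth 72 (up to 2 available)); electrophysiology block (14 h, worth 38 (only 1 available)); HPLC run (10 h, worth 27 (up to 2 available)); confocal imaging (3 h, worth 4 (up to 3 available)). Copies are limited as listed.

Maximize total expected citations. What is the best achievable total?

55

Sequencing lane + HPLC run uses 18 of the 20 h and totals 55.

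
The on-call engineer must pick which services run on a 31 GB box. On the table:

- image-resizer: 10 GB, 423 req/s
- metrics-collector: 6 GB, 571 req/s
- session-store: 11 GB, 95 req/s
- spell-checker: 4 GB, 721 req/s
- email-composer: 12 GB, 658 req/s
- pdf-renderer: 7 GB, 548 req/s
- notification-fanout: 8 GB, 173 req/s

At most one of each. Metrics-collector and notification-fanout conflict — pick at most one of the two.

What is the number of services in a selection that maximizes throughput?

The maximum throughput within 31 GB is 2498.
For example metrics-collector + spell-checker + email-composer + pdf-renderer achieves it, using 29 GB.
Every optimal selection uses 4 services.

4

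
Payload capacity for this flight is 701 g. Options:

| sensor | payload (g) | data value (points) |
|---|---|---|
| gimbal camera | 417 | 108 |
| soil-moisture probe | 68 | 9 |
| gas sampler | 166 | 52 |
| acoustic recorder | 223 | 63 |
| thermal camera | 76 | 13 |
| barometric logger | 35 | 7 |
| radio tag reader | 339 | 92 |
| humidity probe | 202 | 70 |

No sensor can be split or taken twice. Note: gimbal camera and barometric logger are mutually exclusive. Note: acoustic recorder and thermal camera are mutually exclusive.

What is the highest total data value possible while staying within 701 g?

Soil-moisture probe + gas sampler + acoustic recorder + barometric logger + humidity probe uses 694 of the 701 g and totals 201.

201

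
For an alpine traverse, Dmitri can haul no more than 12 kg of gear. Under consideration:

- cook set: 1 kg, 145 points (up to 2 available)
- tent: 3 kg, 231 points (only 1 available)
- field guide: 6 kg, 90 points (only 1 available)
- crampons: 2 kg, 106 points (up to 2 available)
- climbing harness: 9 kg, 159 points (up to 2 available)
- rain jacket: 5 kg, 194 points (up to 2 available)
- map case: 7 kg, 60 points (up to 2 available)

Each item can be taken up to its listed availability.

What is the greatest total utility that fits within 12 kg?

Ranking by ratio (utility/kg): cook set 145.00, tent 77.00, crampons 53.00.
Taking the top-ratio items first gives 2×cook set + tent + 2×crampons for 733 (9 kg).
The 2 kg tied up in crampons is better spent on rain jacket — total rises to 821 (12 kg).
Every other selection either busts 12 kg or exceeds an availability limit or fails to beat 821.

821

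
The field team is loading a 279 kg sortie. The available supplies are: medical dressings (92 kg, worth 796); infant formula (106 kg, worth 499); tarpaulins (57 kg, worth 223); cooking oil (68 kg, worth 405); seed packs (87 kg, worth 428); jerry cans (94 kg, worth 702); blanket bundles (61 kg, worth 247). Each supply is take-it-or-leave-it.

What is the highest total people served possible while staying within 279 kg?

Density check — medical dressings 8.65, jerry cans 7.47, cooking oil 5.96, seed packs 4.92 are the best per kg.
A density-first pass picks medical dressings + cooking oil + jerry cans — 1903 at 254 kg.
Replace cooking oil with seed packs: the trade gains 23 net, giving 1926 at 273 kg.
The spare 6 kg is too small for any remaining supply, and no exchange beats 1926.

1926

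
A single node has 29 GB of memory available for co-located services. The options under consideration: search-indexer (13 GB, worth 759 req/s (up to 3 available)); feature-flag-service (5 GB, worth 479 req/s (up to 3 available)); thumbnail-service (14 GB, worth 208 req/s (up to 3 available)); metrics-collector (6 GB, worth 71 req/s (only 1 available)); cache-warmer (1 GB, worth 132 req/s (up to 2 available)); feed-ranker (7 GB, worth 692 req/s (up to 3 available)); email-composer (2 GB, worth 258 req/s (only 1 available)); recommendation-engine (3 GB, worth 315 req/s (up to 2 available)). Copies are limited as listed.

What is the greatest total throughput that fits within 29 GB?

Density check — cache-warmer 132.00, email-composer 129.00, recommendation-engine 105.00, feed-ranker 98.86 are the best per GB.
Best packing: feature-flag-service + 2×cache-warmer + 2×feed-ranker + email-composer + 2×recommendation-engine — 29 GB, 3015 total.
No other feasible combination exceeds 3015.

3015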